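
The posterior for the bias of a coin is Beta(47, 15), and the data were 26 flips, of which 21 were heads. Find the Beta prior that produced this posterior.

A Beta(a, b) prior with s successes and f failures in binomial data gives a Beta(a+s, b+f) posterior.
So a = 47 − 21 = 26 and b = 15 − 5 = 10.

Beta(26, 10)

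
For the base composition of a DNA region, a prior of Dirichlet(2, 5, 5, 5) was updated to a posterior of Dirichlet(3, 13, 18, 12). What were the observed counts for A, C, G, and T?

counts (1, 8, 13, 7)

For a Dirichlet(α) prior with multinomial counts c, the posterior is Dirichlet(α + c) componentwise.
Counts are posterior − prior componentwise: 3−2=1, 13−5=8, 18−5=13, 12−5=7.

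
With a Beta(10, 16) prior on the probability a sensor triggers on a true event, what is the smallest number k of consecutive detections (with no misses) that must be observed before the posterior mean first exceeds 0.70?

k = 28

After k detections and 0 misses the posterior is Beta(10+k, 16), with mean (10+k)/(10+16+k).
Set (10+k)/(26+k) > 0.70 and solve: k > (0.70·26 − 10)/(1 − 0.70) = 27.333.
The smallest integer exceeding 27.333 is 28.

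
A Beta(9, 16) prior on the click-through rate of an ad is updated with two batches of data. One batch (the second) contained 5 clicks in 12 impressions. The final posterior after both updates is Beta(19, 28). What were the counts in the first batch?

5 clicks and 5 non-clicks

Sequential conjugate updates are equivalent to a single update on the pooled data, so total successes = posterior α − prior α and total failures = posterior β − prior β.
Total across both batches: 19−9=10 clicks, 28−16=12 non-clicks.
Subtract the second batch: 10−5=5 clicks and 12−7=5 non-clicks.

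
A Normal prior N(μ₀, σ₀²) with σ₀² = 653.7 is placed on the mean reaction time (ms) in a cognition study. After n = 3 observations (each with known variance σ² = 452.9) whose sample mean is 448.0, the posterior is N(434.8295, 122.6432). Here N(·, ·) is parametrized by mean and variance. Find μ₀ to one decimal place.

μ₀ = 377.8

With known observation variance, the Normal–Normal posterior has precision τ_n = τ₀ + n/σ² and mean μ_n = (τ₀μ₀ + (n/σ²)x̄)/τ_n.
Here τ₀ = 1/653.7 = 0.001530 and τ_data = 3/452.9 = 0.006624, so τ_n = 0.008154.
Rearranging for μ₀: μ₀ = (μ_n·τ_n − τ_data·x̄)/τ₀ = (434.8295·0.008154 − 0.006624·448.0) / 0.001530 = 0.578048/0.001530 ≈ 377.8.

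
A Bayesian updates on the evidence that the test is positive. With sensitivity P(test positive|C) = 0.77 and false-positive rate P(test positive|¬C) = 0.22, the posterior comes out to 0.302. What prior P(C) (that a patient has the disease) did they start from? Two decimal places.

P(C) = 0.11

Bayes' rule in odds form gives O(C|E) = O(C)·[P(E|C)/P(E|¬C)], hence O(C) = O(C|E)/LR.
Posterior odds = 0.302/(1−0.302) = 0.4327. LR = 0.77/0.22 = 3.5000.
Prior odds = 0.4327/3.5000 = 0.1236, so P(C) = 0.1236/(1+0.1236) ≈ 0.11.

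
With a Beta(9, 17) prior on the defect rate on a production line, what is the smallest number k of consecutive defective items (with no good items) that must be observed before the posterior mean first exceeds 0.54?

After k defective items and 0 good items the posterior is Beta(9+k, 17), with mean (9+k)/(9+17+k).
Set (9+k)/(26+k) > 0.54 and solve: k > (0.54·26 − 9)/(1 − 0.54) = 10.957.
The smallest integer exceeding 10.957 is 11, and checking k=11: (20)/(37) = 0.5405 > 0.54.

k = 11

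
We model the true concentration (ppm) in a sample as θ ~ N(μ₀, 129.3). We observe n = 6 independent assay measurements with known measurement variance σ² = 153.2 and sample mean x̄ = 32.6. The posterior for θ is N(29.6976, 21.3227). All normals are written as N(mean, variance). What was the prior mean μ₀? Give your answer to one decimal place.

With known observation variance, the Normal–Normal posterior has precision τ_n = τ₀ + n/σ² and mean μ_n = (τ₀μ₀ + (n/σ²)x̄)/τ_n.
Here τ₀ = 1/129.3 = 0.007734 and τ_data = 6/153.2 = 0.039164, so τ_n = 0.046898.
Rearranging for μ₀: μ₀ = (μ_n·τ_n − τ_data·x̄)/τ₀ = (29.6976·0.046898 − 0.039164·32.6) / 0.007734 = 0.116012/0.007734 ≈ 15.0.

μ₀ = 15.0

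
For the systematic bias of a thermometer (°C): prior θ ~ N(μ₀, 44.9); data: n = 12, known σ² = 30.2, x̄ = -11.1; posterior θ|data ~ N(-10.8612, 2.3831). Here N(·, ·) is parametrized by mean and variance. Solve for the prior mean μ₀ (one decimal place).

The posterior mean is a precision-weighted average: μ_n = (τ₀μ₀ + τ_data·x̄)/(τ₀+τ_data), with τ₀=1/σ₀² and τ_data=n/σ².
Here τ₀ = 1/44.9 = 0.022272 and τ_data = 12/30.2 = 0.397351, so τ_n = 0.419623.
Rearranging for μ₀: μ₀ = (μ_n·τ_n − τ_data·x̄)/τ₀ = (-10.8612·0.419623 − 0.397351·-11.1) / 0.022272 = -0.147013/0.022272 ≈ -6.6.

μ₀ = -6.6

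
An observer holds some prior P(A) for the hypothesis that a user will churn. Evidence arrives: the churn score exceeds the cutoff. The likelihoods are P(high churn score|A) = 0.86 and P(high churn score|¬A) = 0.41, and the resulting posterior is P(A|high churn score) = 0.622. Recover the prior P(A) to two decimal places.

P(A) = 0.44

Bayes' rule in odds form gives O(A|E) = O(A)·[P(E|A)/P(E|¬A)], hence O(A) = O(A|E)/LR.
Posterior odds = 0.622/(1−0.622) = 1.6455. LR = 0.86/0.41 = 2.0976.
Prior odds = 1.6455/2.0976 = 0.7845, so P(A) = 0.7845/(1+0.7845) ≈ 0.44.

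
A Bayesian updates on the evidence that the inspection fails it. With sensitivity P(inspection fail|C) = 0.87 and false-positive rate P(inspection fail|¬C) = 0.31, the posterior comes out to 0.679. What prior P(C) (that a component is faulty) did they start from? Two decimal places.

P(C) = 0.43

In odds form, posterior odds = prior odds × likelihood ratio, so prior odds = posterior odds ÷ LR.
Posterior odds = 0.679/(1−0.679) = 2.1153. LR = 0.87/0.31 = 2.8065.
Prior odds = 2.1153/2.8065 = 0.7537, so P(C) = 0.7537/(1+0.7537) ≈ 0.43.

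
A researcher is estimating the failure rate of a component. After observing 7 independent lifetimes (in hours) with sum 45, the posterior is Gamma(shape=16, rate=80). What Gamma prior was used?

For an exponential likelihood with a Gamma(α, β) prior on the rate, n observations with total T give posterior Gamma(α+n, β+T).
So α = 16 − 7 = 9 and β = 80 − 45 = 35.

Gamma(shape=9, rate=35)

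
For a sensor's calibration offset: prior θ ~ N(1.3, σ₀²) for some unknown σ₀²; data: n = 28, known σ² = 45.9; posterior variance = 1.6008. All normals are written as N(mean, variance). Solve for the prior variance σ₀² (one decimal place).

σ₀² = 68.2

For the Normal–Normal model with known σ², precisions add: τ_n = τ₀ + n/σ².
So 1/σ₀² = 1/1.6008 − 28/45.9 = 0.624688 − 0.610022 = 0.014666.
Hence σ₀² = 1/0.014666 ≈ 68.2.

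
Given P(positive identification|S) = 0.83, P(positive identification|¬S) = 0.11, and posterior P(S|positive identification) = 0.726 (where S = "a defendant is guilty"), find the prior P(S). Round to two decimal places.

P(S) = 0.26

In odds form, posterior odds = prior odds × likelihood ratio, so prior odds = posterior odds ÷ LR.
Posterior odds = 0.726/(1−0.726) = 2.6496. LR = 0.83/0.11 = 7.5455.
Prior odds = 2.6496/7.5455 = 0.3511, so P(S) = 0.3511/(1+0.3511) ≈ 0.26.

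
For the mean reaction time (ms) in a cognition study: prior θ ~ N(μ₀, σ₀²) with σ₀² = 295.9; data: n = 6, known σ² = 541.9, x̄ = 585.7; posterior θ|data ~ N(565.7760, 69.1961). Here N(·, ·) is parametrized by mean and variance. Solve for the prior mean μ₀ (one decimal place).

μ₀ = 500.5

With known observation variance, the Normal–Normal posterior has precision τ_n = τ₀ + n/σ² and mean μ_n = (τ₀μ₀ + (n/σ²)x̄)/τ_n.
Here τ₀ = 1/295.9 = 0.003380 and τ_data = 6/541.9 = 0.011072, so τ_n = 0.014452.
Rearranging for μ₀: μ₀ = (μ_n·τ_n − τ_data·x̄)/τ₀ = (565.7760·0.014452 − 0.011072·585.7) / 0.003380 = 1.691724/0.003380 ≈ 500.5.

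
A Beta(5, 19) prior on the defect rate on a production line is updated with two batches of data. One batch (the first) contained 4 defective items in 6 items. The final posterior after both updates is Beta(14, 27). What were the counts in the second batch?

5 defective items and 6 good items

Because Beta–binomial updating is additive in the counts, the combined data contributed (α_post−α_prior, β_post−β_prior) successes and failures.
Total across both batches: 14−5=9 defective items, 27−19=8 good items.
Subtract the first batch: 9−4=5 defective items and 8−2=6 good items.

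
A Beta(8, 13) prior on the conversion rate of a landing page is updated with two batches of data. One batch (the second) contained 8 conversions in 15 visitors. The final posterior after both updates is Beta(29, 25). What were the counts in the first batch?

13 conversions and 5 bounces

Because Beta–binomial updating is additive in the counts, the combined data contributed (α_post−α_prior, β_post−β_prior) successes and failures.
Total across both batches: 29−8=21 conversions, 25−13=12 bounces.
Subtract the second batch: 21−8=13 conversions and 12−7=5 bounces.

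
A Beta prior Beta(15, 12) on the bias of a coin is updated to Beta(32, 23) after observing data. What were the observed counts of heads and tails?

17 heads and 11 tails

A Beta(a, b) prior with s successes and f failures in binomial data gives a Beta(a+s, b+f) posterior.
So s = 32 − 15 = 17 and f = 23 − 12 = 11.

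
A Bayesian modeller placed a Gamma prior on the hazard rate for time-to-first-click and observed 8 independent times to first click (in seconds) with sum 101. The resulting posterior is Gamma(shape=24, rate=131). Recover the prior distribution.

Gamma–exponential conjugacy: posterior shape = α + n, posterior rate = β + Σtᵢ.
So α = 24 − 8 = 16 and β = 131 − 101 = 30.

Gamma(shape=16, rate=30)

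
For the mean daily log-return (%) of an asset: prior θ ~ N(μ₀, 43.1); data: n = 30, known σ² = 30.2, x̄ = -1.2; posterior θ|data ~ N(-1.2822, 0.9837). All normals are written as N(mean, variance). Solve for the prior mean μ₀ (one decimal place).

μ₀ = -4.8

With known observation variance, the Normal–Normal posterior has precision τ_n = τ₀ + n/σ² and mean μ_n = (τ₀μ₀ + (n/σ²)x̄)/τ_n.
Here τ₀ = 1/43.1 = 0.023202 and τ_data = 30/30.2 = 0.993377, so τ_n = 1.016579.
Rearranging for μ₀: μ₀ = (μ_n·τ_n − τ_data·x̄)/τ₀ = (-1.2822·1.016579 − 0.993377·-1.2) / 0.023202 = -0.111405/0.023202 ≈ -4.8.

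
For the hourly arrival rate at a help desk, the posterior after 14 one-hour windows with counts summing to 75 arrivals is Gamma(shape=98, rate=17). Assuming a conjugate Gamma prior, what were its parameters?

Gamma(shape=23, rate=3)

Gamma–Poisson conjugacy: posterior shape = α + Σxᵢ, posterior rate = β + n.
So α = 98 − 75 = 23 and β = 17 − 14 = 3.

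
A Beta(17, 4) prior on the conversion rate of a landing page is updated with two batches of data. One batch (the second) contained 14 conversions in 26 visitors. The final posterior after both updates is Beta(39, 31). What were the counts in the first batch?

Because Beta–binomial updating is additive in the counts, the combined data contributed (α_post−α_prior, β_post−β_prior) successes and failures.
Total across both batches: 39−17=22 conversions, 31−4=27 bounces.
Subtract the second batch: 22−14=8 conversions and 27−12=15 bounces.

8 conversions and 15 bounces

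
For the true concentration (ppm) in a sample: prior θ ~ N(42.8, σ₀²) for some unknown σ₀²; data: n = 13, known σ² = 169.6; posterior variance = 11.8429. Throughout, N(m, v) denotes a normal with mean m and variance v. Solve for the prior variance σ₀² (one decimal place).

σ₀² = 128.4

Posterior precision equals prior precision plus data precision: 1/σ_n² = 1/σ₀² + n/σ².
So 1/σ₀² = 1/11.8429 − 13/169.6 = 0.084439 − 0.076651 = 0.007788.
Hence σ₀² = 1/0.007788 ≈ 128.4.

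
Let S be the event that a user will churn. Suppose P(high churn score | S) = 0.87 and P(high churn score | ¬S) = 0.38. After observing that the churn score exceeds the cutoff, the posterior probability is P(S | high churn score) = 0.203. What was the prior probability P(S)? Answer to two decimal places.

P(S) = 0.10

Bayes' rule in odds form gives O(S|E) = O(S)·[P(E|S)/P(E|¬S)], hence O(S) = O(S|E)/LR.
Posterior odds = 0.203/(1−0.203) = 0.2547. LR = 0.87/0.38 = 2.2895.
Prior odds = 0.2547/2.2895 = 0.1112, so P(S) = 0.1112/(1+0.1112) ≈ 0.10.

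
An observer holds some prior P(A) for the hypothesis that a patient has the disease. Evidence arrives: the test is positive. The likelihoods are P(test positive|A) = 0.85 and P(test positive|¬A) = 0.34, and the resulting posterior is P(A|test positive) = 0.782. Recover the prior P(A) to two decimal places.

P(A) = 0.59

Bayes' rule in odds form gives O(A|E) = O(A)·[P(E|A)/P(E|¬A)], hence O(A) = O(A|E)/LR.
Posterior odds = 0.782/(1−0.782) = 3.5872. LR = 0.85/0.34 = 2.5000.
Prior odds = 3.5872/2.5000 = 1.4349, so P(A) = 1.4349/(1+1.4349) ≈ 0.59.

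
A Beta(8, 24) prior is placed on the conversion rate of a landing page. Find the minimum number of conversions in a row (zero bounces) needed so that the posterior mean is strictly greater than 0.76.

After k conversions and 0 bounces the posterior is Beta(8+k, 24), with mean (8+k)/(8+24+k).
Set (8+k)/(32+k) > 0.76 and solve: k > (0.76·32 − 8)/(1 − 0.76) = 68.000.
The smallest integer exceeding 68.000 is 69, and checking k=69: (77)/(101) = 0.7624 > 0.76.

k = 69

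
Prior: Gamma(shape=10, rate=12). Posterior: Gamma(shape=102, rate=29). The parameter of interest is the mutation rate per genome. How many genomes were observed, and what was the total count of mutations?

Gamma–Poisson conjugacy: posterior shape = α + Σxᵢ, posterior rate = β + n.
Matching: Σxᵢ = 102 − 10 = 92 and n = 29 − 12 = 17.

n = 17 genomes with total 92 mutations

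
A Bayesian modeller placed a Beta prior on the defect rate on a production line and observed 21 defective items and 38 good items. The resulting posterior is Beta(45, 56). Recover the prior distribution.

Beta is conjugate to the binomial likelihood: posterior = Beta(α+s, β+f).
Subtract the data counts: 45−21=24, 56−38=18.

Beta(24, 18)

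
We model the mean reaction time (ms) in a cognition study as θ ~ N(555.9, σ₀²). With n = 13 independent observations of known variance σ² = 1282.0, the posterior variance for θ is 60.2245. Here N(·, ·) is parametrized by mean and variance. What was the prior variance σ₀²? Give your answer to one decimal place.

σ₀² = 154.7

For the Normal–Normal model with known σ², precisions add: τ_n = τ₀ + n/σ².
So 1/σ₀² = 1/60.2245 − 13/1282.0 = 0.016605 − 0.010140 = 0.006465.
Hence σ₀² = 1/0.006465 ≈ 154.7.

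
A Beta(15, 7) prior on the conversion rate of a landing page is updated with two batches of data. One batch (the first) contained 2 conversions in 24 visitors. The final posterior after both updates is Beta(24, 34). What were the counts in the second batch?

Because Beta–binomial updating is additive in the counts, the combined data contributed (α_post−α_prior, β_post−β_prior) successes and failures.
Total across both batches: 24−15=9 conversions, 34−7=27 bounces.
Subtract the first batch: 9−2=7 conversions and 27−22=5 bounces.

7 conversions and 5 bounces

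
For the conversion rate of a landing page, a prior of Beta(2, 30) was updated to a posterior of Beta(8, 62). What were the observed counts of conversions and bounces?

A Beta(α, β) prior with s successes and f failures in binomial data gives a Beta(α+s, β+f) posterior.
Match parameters: s=8−2=6, f=62−30=32.

6 conversions and 32 bounces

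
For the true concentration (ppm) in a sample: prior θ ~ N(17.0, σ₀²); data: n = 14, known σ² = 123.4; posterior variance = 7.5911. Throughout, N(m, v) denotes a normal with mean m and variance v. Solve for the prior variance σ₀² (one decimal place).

Posterior precision equals prior precision plus data precision: 1/σ_n² = 1/σ₀² + n/σ².
So 1/σ₀² = 1/7.5911 − 14/123.4 = 0.131733 − 0.113452 = 0.018281.
Hence σ₀² = 1/0.018281 ≈ 54.7.

σ₀² = 54.7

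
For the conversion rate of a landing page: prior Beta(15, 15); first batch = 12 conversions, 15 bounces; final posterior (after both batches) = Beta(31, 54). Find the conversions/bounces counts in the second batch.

Sequential conjugate updates are equivalent to a single update on the pooled data, so total successes = posterior α − prior α and total failures = posterior β − prior β.
Total across both batches: 31−15=16 conversions, 54−15=39 bounces.
Subtract the first batch: 16−12=4 conversions and 39−15=24 bounces.

4 conversions and 24 bounces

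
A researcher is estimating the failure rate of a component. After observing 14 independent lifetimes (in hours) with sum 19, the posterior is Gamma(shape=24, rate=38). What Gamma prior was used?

Gamma(shape=10, rate=19)

For an exponential likelihood with a Gamma(α, β) prior on the rate, n observations with total T give posterior Gamma(α+n, β+T).
So α = 24 − 14 = 10 and β = 38 − 19 = 19.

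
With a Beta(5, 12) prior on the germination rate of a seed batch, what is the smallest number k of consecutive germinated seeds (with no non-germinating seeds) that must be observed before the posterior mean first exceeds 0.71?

After k germinated seeds and 0 non-germinating seeds the posterior is Beta(5+k, 12), with mean (5+k)/(5+12+k).
Set (5+k)/(17+k) > 0.71 and solve: k > (0.71·17 − 5)/(1 − 0.71) = 24.379.
The smallest integer exceeding 24.379 is 25.

k = 25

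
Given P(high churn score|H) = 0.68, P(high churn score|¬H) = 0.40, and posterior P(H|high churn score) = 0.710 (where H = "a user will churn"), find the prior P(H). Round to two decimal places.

Bayes' rule in odds form gives O(H|E) = O(H)·[P(E|H)/P(E|¬H)], hence O(H) = O(H|E)/LR.
Posterior odds = 0.710/(1−0.710) = 2.4483. LR = 0.68/0.40 = 1.7000.
Prior odds = 2.4483/1.7000 = 1.4402, so P(H) = 1.4402/(1+1.4402) ≈ 0.59.

P(H) = 0.59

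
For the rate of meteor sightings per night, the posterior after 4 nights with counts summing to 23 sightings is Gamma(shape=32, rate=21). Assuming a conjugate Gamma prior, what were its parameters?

Gamma(shape=9, rate=17)

Gamma–Poisson conjugacy: posterior shape = α + Σxᵢ, posterior rate = β + n.
So α = 32 − 23 = 9 and β = 21 − 4 = 17.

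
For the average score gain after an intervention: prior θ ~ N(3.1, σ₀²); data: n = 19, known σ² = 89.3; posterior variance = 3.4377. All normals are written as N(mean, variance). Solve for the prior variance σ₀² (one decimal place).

Posterior precision equals prior precision plus data precision: 1/σ_n² = 1/σ₀² + n/σ².
So 1/σ₀² = 1/3.4377 − 19/89.3 = 0.290892 − 0.212766 = 0.078126.
Hence σ₀² = 1/0.078126 ≈ 12.8.

σ₀² = 12.8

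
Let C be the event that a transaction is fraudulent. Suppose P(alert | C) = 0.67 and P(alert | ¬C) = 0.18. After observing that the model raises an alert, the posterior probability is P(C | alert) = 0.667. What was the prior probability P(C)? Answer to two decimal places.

In odds form, posterior odds = prior odds × likelihood ratio, so prior odds = posterior odds ÷ LR.
Posterior odds = 0.667/(1−0.667) = 2.0030. LR = 0.67/0.18 = 3.7222.
Prior odds = 2.0030/3.7222 = 0.5381, so P(C) = 0.5381/(1+0.5381) ≈ 0.35.

P(C) = 0.35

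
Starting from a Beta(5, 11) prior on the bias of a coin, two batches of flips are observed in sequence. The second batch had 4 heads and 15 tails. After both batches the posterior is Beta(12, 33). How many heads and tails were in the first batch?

Sequential conjugate updates are equivalent to a single update on the pooled data, so total successes = posterior α − prior α and total failures = posterior β − prior β.
Total across both batches: 12−5=7 heads, 33−11=22 tails.
Subtract the second batch: 7−4=3 heads and 22−15=7 tails.

3 heads and 7 tails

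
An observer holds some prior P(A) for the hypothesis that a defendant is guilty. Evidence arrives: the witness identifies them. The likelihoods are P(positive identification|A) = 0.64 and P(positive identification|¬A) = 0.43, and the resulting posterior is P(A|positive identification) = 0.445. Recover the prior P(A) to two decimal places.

In odds form, posterior odds = prior odds × likelihood ratio, so prior odds = posterior odds ÷ LR.
Posterior odds = 0.445/(1−0.445) = 0.8018. LR = 0.64/0.43 = 1.4884.
Prior odds = 0.8018/1.4884 = 0.5387, so P(A) = 0.5387/(1+0.5387) ≈ 0.35.

P(A) = 0.35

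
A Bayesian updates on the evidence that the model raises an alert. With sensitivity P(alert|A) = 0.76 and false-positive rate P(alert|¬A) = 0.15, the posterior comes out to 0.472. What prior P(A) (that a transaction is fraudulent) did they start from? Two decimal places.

In odds form, posterior odds = prior odds × likelihood ratio, so prior odds = posterior odds ÷ LR.
Posterior odds = 0.472/(1−0.472) = 0.8939. LR = 0.76/0.15 = 5.0667.
Prior odds = 0.8939/5.0667 = 0.1764, so P(A) = 0.1764/(1+0.1764) ≈ 0.15.

P(A) = 0.15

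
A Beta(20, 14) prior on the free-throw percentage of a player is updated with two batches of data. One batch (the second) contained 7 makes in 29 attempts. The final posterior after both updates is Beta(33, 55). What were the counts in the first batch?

Sequential conjugate updates are equivalent to a single update on the pooled data, so total successes = posterior α − prior α and total failures = posterior β − prior β.
Total across both batches: 33−20=13 makes, 55−14=41 misses.
Subtract the second batch: 13−7=6 makes and 41−22=19 misses.

6 makes and 19 misses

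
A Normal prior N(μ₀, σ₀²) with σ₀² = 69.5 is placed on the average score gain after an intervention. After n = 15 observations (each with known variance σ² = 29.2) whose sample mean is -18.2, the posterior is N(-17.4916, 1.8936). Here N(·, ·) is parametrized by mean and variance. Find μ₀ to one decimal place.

With known observation variance, the Normal–Normal posterior has precision τ_n = τ₀ + n/σ² and mean μ_n = (τ₀μ₀ + (n/σ²)x̄)/τ_n.
Here τ₀ = 1/69.5 = 0.014388 and τ_data = 15/29.2 = 0.513699, so τ_n = 0.528087.
Rearranging for μ₀: μ₀ = (μ_n·τ_n − τ_data·x̄)/τ₀ = (-17.4916·0.528087 − 0.513699·-18.2) / 0.014388 = 0.112235/0.014388 ≈ 7.8.

μ₀ = 7.8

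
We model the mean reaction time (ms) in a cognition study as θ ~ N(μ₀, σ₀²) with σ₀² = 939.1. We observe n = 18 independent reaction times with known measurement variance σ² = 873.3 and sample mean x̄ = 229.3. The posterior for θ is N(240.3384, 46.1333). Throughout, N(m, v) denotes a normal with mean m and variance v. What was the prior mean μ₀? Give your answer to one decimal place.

The posterior mean is a precision-weighted average: μ_n = (τ₀μ₀ + τ_data·x̄)/(τ₀+τ_data), with τ₀=1/σ₀² and τ_data=n/σ².
Here τ₀ = 1/939.1 = 0.001065 and τ_data = 18/873.3 = 0.020611, so τ_n = 0.021676.
Rearranging for μ₀: μ₀ = (μ_n·τ_n − τ_data·x̄)/τ₀ = (240.3384·0.021676 − 0.020611·229.3) / 0.001065 = 0.483473/0.001065 ≈ 454.0.

μ₀ = 454.0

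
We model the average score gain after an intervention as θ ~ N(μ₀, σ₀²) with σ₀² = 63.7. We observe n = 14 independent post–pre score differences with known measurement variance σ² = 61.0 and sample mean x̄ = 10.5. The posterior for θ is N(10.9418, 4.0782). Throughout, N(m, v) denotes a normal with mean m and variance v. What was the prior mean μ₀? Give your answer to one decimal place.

With known observation variance, the Normal–Normal posterior has precision τ_n = τ₀ + n/σ² and mean μ_n = (τ₀μ₀ + (n/σ²)x̄)/τ_n.
Here τ₀ = 1/63.7 = 0.015699 and τ_data = 14/61.0 = 0.229508, so τ_n = 0.245207.
Rearranging for μ₀: μ₀ = (μ_n·τ_n − τ_data·x̄)/τ₀ = (10.9418·0.245207 − 0.229508·10.5) / 0.015699 = 0.273172/0.015699 ≈ 17.4.

μ₀ = 17.4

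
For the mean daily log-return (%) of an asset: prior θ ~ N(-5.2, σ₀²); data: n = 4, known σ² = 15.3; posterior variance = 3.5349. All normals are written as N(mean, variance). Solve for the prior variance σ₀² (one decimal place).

σ₀² = 46.6

For the Normal–Normal model with known σ², precisions add: τ_n = τ₀ + n/σ².
So 1/σ₀² = 1/3.5349 − 4/15.3 = 0.282893 − 0.261438 = 0.021455.
Hence σ₀² = 1/0.021455 ≈ 46.6.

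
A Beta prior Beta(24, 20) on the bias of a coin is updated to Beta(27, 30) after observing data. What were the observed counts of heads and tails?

3 heads and 10 tails

A Beta(a, b) prior with s successes and f failures in binomial data gives a Beta(a+s, b+f) posterior.
So s = 27 − 24 = 3 and f = 30 − 20 = 10.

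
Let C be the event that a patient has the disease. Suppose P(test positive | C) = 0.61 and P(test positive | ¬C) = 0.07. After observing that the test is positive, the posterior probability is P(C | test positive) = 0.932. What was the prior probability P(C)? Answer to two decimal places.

P(C) = 0.61

Bayes' rule in odds form gives O(C|E) = O(C)·[P(E|C)/P(E|¬C)], hence O(C) = O(C|E)/LR.
Posterior odds = 0.932/(1−0.932) = 13.7059. LR = 0.61/0.07 = 8.7143.
Prior odds = 13.7059/8.7143 = 1.5728, so P(C) = 1.5728/(1+1.5728) ≈ 0.61.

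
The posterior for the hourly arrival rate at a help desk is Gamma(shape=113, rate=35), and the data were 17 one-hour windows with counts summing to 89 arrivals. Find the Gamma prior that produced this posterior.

Gamma–Poisson conjugacy: posterior shape = α + Σxᵢ, posterior rate = β + n.
So α = 113 − 89 = 24 and β = 35 − 17 = 18.

Gamma(shape=24, rate=18)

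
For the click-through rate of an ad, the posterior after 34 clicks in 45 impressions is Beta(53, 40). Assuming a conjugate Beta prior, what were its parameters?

Beta is conjugate to the binomial likelihood: posterior = Beta(a+s, b+f).
So a = 53 − 34 = 19 and b = 40 − 11 = 29.

Beta(19, 29)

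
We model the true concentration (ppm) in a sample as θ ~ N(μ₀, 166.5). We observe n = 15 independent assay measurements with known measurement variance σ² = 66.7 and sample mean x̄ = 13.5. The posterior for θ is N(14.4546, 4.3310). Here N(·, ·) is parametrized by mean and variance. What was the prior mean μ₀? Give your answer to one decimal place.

μ₀ = 50.2

The posterior mean is a precision-weighted average: μ_n = (τ₀μ₀ + τ_data·x̄)/(τ₀+τ_data), with τ₀=1/σ₀² and τ_data=n/σ².
Here τ₀ = 1/166.5 = 0.006006 and τ_data = 15/66.7 = 0.224888, so τ_n = 0.230894.
Rearranging for μ₀: μ₀ = (μ_n·τ_n − τ_data·x̄)/τ₀ = (14.4546·0.230894 − 0.224888·13.5) / 0.006006 = 0.301492/0.006006 ≈ 50.2.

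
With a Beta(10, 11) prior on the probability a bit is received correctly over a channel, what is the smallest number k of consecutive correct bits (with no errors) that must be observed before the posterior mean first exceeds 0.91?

k = 102

After k correct bits and 0 errors the posterior is Beta(10+k, 11), with mean (10+k)/(10+11+k).
Set (10+k)/(21+k) > 0.91 and solve: k > (0.91·21 − 10)/(1 − 0.91) = 101.222.
The smallest integer exceeding 101.222 is 102.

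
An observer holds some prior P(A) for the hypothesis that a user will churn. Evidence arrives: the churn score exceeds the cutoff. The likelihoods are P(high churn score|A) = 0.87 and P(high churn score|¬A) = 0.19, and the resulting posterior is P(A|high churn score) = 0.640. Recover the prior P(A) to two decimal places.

Bayes' rule in odds form gives O(A|E) = O(A)·[P(E|A)/P(E|¬A)], hence O(A) = O(A|E)/LR.
Posterior odds = 0.640/(1−0.640) = 1.7778. LR = 0.87/0.19 = 4.5789.
Prior odds = 1.7778/4.5789 = 0.3883, so P(A) = 0.3883/(1+0.3883) ≈ 0.28.

P(A) = 0.28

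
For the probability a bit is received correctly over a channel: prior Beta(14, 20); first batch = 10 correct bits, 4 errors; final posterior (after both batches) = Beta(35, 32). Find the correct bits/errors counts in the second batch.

Sequential conjugate updates are equivalent to a single update on the pooled data, so total successes = posterior α − prior α and total failures = posterior β − prior β.
Total across both batches: 35−14=21 correct bits, 32−20=12 errors.
Subtract the first batch: 21−10=11 correct bits and 12−4=8 errors.

11 correct bits and 8 errors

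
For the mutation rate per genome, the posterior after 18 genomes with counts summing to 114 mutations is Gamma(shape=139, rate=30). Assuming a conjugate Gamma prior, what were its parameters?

Gamma(shape=25, rate=12)

Gamma–Poisson conjugacy: posterior shape = α + Σxᵢ, posterior rate = β + n.
So α = 139 − 114 = 25 and β = 30 − 18 = 12.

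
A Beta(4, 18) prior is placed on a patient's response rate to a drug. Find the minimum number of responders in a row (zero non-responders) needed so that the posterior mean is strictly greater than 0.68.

k = 35

After k responders and 0 non-responders the posterior is Beta(4+k, 18), with mean (4+k)/(4+18+k).
Set (4+k)/(22+k) > 0.68 and solve: k > (0.68·22 − 4)/(1 − 0.68) = 34.250.
The smallest integer exceeding 34.250 is 35.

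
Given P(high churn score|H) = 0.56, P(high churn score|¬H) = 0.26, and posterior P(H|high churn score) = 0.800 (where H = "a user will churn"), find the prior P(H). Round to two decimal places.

In odds form, posterior odds = prior odds × likelihood ratio, so prior odds = posterior odds ÷ LR.
Posterior odds = 0.800/(1−0.800) = 4.0000. LR = 0.56/0.26 = 2.1538.
Prior odds = 4.0000/2.1538 = 1.8572, so P(H) = 1.8572/(1+1.8572) ≈ 0.65.

P(H) = 0.65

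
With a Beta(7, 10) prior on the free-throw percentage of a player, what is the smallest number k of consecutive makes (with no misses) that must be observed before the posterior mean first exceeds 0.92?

k = 109

After k makes and 0 misses the posterior is Beta(7+k, 10), with mean (7+k)/(7+10+k).
Set (7+k)/(17+k) > 0.92 and solve: k > (0.92·17 − 7)/(1 − 0.92) = 108.000.
The smallest integer exceeding 108.000 is 109.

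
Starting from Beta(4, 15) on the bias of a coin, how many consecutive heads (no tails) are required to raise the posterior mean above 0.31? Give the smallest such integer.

k = 3

After k heads and 0 tails the posterior is Beta(4+k, 15), with mean (4+k)/(4+15+k).
Set (4+k)/(19+k) > 0.31 and solve: k > (0.31·19 − 4)/(1 − 0.31) = 2.739.
The smallest integer exceeding 2.739 is 3.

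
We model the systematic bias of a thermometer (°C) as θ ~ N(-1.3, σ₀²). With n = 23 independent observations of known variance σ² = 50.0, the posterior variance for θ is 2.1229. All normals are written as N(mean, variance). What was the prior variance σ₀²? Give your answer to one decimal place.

For the Normal–Normal model with known σ², precisions add: τ_n = τ₀ + n/σ².
So 1/σ₀² = 1/2.1229 − 23/50.0 = 0.471054 − 0.460000 = 0.011054.
Hence σ₀² = 1/0.011054 ≈ 90.5.

σ₀² = 90.5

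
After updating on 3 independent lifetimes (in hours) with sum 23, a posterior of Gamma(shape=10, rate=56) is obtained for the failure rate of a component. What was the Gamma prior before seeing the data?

Gamma–exponential conjugacy: posterior shape = α + n, posterior rate = β + Σtᵢ.
So α = 10 − 3 = 7 and β = 56 − 23 = 33.

Gamma(shape=7, rate=33)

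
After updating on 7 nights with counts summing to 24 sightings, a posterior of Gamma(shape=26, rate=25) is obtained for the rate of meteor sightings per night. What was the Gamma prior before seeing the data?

Gamma(shape=2, rate=18)

A Gamma(α, β) prior (rate parametrization) on a Poisson rate with n observations summing to S gives posterior Gamma(α+S, β+n).
So α = 26 − 24 = 2 and β = 25 − 7 = 18.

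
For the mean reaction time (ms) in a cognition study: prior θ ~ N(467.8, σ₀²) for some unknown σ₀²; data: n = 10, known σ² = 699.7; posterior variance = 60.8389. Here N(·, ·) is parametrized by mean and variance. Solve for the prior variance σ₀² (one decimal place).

σ₀² = 466.2

For the Normal–Normal model with known σ², precisions add: τ_n = τ₀ + n/σ².
So 1/σ₀² = 1/60.8389 − 10/699.7 = 0.016437 − 0.014292 = 0.002145.
Hence σ₀² = 1/0.002145 ≈ 466.2.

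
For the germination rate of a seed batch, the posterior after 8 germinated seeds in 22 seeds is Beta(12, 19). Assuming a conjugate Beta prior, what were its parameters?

Beta(4, 5)

A Beta(a, b) prior with s successes and f failures in binomial data gives a Beta(a+s, b+f) posterior.
So a = 12 − 8 = 4 and b = 19 − 14 = 5.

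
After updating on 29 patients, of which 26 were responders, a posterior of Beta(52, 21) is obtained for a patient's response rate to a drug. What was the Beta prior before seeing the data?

Beta(26, 18)

Under Beta–binomial conjugacy the posterior parameters are (α+s, β+f).
Subtract the data counts: 52−26=26, 21−3=18.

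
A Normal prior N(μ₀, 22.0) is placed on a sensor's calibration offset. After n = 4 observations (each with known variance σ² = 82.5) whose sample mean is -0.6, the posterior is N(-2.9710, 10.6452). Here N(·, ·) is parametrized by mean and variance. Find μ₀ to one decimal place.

μ₀ = -5.5

With known observation variance, the Normal–Normal posterior has precision τ_n = τ₀ + n/σ² and mean μ_n = (τ₀μ₀ + (n/σ²)x̄)/τ_n.
Here τ₀ = 1/22.0 = 0.045455 and τ_data = 4/82.5 = 0.048485, so τ_n = 0.093940.
Rearranging for μ₀: μ₀ = (μ_n·τ_n − τ_data·x̄)/τ₀ = (-2.9710·0.093940 − 0.048485·-0.6) / 0.045455 = -0.250005/0.045455 ≈ -5.5.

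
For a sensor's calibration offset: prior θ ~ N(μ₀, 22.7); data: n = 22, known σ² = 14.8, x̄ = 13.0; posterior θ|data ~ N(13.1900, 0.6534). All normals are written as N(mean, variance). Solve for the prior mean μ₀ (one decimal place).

μ₀ = 19.6

With known observation variance, the Normal–Normal posterior has precision τ_n = τ₀ + n/σ² and mean μ_n = (τ₀μ₀ + (n/σ²)x̄)/τ_n.
Here τ₀ = 1/22.7 = 0.044053 and τ_data = 22/14.8 = 1.486486, so τ_n = 1.530539.
Rearranging for μ₀: μ₀ = (μ_n·τ_n − τ_data·x̄)/τ₀ = (13.1900·1.530539 − 1.486486·13.0) / 0.044053 = 0.863491/0.044053 ≈ 19.6.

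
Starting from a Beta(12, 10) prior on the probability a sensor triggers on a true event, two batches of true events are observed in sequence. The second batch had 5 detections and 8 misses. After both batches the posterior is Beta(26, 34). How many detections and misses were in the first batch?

Sequential conjugate updates are equivalent to a single update on the pooled data, so total successes = posterior α − prior α and total failures = posterior β − prior β.
Total across both batches: 26−12=14 detections, 34−10=24 misses.
Subtract the second batch: 14−5=9 detections and 24−8=16 misses.

9 detections and 16 misses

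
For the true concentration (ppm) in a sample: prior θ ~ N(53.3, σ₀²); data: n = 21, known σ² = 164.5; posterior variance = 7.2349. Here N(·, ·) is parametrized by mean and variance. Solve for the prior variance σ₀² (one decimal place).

σ₀² = 94.7

For the Normal–Normal model with known σ², precisions add: τ_n = τ₀ + n/σ².
So 1/σ₀² = 1/7.2349 − 21/164.5 = 0.138219 − 0.127660 = 0.010559.
Hence σ₀² = 1/0.010559 ≈ 94.7.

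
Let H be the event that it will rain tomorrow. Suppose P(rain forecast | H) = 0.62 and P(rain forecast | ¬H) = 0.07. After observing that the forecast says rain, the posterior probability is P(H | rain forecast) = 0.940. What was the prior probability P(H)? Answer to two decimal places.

Bayes' rule in odds form gives O(H|E) = O(H)·[P(E|H)/P(E|¬H)], hence O(H) = O(H|E)/LR.
Posterior odds = 0.940/(1−0.940) = 15.6667. LR = 0.62/0.07 = 8.8571.
Prior odds = 15.6667/8.8571 = 1.7688, so P(H) = 1.7688/(1+1.7688) ≈ 0.64.

P(H) = 0.64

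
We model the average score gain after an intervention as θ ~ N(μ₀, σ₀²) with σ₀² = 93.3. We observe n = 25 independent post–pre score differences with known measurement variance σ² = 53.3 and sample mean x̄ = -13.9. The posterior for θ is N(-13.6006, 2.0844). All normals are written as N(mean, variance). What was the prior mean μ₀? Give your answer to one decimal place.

The posterior mean is a precision-weighted average: μ_n = (τ₀μ₀ + τ_data·x̄)/(τ₀+τ_data), with τ₀=1/σ₀² and τ_data=n/σ².
Here τ₀ = 1/93.3 = 0.010718 and τ_data = 25/53.3 = 0.469043, so τ_n = 0.479761.
Rearranging for μ₀: μ₀ = (μ_n·τ_n − τ_data·x̄)/τ₀ = (-13.6006·0.479761 − 0.469043·-13.9) / 0.010718 = -0.005340/0.010718 ≈ -0.5.

μ₀ = -0.5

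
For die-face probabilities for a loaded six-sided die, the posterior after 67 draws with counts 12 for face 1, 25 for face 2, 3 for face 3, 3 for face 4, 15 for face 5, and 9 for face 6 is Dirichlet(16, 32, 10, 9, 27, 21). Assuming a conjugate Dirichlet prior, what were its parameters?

For a Dirichlet(α) prior with multinomial counts c, the posterior is Dirichlet(α + c) componentwise.
Subtract each count from the matching posterior parameter: 16−12=4, 32−25=7, 10−3=7, 9−3=6, 27−15=12, 21−9=12.

Dirichlet(4, 7, 7, 6, 12, 12)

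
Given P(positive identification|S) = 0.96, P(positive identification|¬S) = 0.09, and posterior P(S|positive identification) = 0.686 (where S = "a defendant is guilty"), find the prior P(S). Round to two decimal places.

Bayes' rule in odds form gives O(S|E) = O(S)·[P(E|S)/P(E|¬S)], hence O(S) = O(S|E)/LR.
Posterior odds = 0.686/(1−0.686) = 2.1847. LR = 0.96/0.09 = 10.6667.
Prior odds = 2.1847/10.6667 = 0.2048, so P(S) = 0.2048/(1+0.2048) ≈ 0.17.

P(S) = 0.17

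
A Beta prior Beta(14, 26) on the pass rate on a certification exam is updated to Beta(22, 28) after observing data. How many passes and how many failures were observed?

8 passes and 2 failures

Under Beta–binomial conjugacy the posterior parameters are (α+s, β+f).
So s = 22 − 14 = 8 and f = 28 − 26 = 2.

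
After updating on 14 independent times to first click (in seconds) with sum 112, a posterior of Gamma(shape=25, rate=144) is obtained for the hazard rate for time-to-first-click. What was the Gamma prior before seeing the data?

Gamma–exponential conjugacy: posterior shape = α + n, posterior rate = β + Σtᵢ.
So α = 25 − 14 = 11 and β = 144 − 112 = 32.

Gamma(shape=11, rate=32)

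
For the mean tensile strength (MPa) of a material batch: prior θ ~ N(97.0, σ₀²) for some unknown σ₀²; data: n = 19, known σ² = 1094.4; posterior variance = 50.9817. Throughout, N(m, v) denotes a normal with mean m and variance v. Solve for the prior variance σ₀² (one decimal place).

σ₀² = 443.7

For the Normal–Normal model with known σ², precisions add: τ_n = τ₀ + n/σ².
So 1/σ₀² = 1/50.9817 − 19/1094.4 = 0.019615 − 0.017361 = 0.002254.
Hence σ₀² = 1/0.002254 ≈ 443.7.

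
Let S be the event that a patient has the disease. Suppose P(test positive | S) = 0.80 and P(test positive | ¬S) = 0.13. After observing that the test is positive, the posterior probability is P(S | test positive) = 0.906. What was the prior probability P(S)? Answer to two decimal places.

P(S) = 0.61

In odds form, posterior odds = prior odds × likelihood ratio, so prior odds = posterior odds ÷ LR.
Posterior odds = 0.906/(1−0.906) = 9.6383. LR = 0.80/0.13 = 6.1538.
Prior odds = 9.6383/6.1538 = 1.5662, so P(S) = 1.5662/(1+1.5662) ≈ 0.61.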